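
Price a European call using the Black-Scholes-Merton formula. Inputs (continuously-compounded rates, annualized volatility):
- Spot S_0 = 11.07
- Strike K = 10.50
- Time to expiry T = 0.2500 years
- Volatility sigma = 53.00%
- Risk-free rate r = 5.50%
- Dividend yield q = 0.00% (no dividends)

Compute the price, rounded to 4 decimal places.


d1 = (ln(S/K) + (r - q + 0.5*sigma^2) * T) / (sigma * sqrt(T)) = 0.38387166
d2 = d1 - sigma * sqrt(T) = 0.11887166
exp(-rT) = 0.98634410; exp(-qT) = 1.00000000
C = S_0 * exp(-qT) * N(d1) - K * exp(-rT) * N(d2)
N(d1) = 0.64946321; N(d2) = 0.54731148
C = 11.0700 * 1.00000000 * 0.64946321 - 10.5000 * 0.98634410 * 0.54731148 = 1.5213

Answer: Price = 1.5213


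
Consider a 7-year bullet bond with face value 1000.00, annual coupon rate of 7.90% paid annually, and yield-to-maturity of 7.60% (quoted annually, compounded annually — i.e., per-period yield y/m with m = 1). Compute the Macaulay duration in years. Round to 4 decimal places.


Coupon per period c = face * coupon_rate / m = 79.000000
Periods per year m = 1; per-period yield y/m = 0.076000
Number of cashflows N = 7
Cashflows (t years, CF_t, discount factor 1/(1+y/m)^(m*t), PV):
  t = 1.0000: CF_t = 79.000000, DF = 0.929368, PV = 73.420074
  t = 2.0000: CF_t = 79.000000, DF = 0.863725, PV = 68.234270
  t = 3.0000: CF_t = 79.000000, DF = 0.802718, PV = 63.414749
  t = 4.0000: CF_t = 79.000000, DF = 0.746021, PV = 58.935640
  t = 5.0000: CF_t = 79.000000, DF = 0.693328, PV = 54.772900
  t = 6.0000: CF_t = 79.000000, DF = 0.644357, PV = 50.904182
  t = 7.0000: CF_t = 1079.000000, DF = 0.598845, PV = 646.153268
Price P = sum_t PV_t = 1015.835084
Macaulay numerator sum_t t * PV_t:
  t * PV_t at t = 1.0000: 73.420074
  t * PV_t at t = 2.0000: 136.468540
  t * PV_t at t = 3.0000: 190.244247
  t * PV_t at t = 4.0000: 235.742561
  t * PV_t at t = 5.0000: 273.864499
  t * PV_t at t = 6.0000: 305.425092
  t * PV_t at t = 7.0000: 4523.072878
Macaulay duration D = (sum_t t * PV_t) / P = 5738.237892 / 1015.835084 = 5.648789

Answer: Macaulay duration = 5.6488 years


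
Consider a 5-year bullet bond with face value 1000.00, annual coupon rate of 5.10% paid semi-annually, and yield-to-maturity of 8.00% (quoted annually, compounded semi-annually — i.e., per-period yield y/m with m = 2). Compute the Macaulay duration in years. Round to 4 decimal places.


Answer: Macaulay duration = 4.4348 years

Derivation:
Coupon per period c = face * coupon_rate / m = 25.500000
Periods per year m = 2; per-period yield y/m = 0.040000
Number of cashflows N = 10
Cashflows (t years, CF_t, discount factor 1/(1+y/m)^(m*t), PV):
  t = 0.5000: CF_t = 25.500000, DF = 0.961538, PV = 24.519231
  t = 1.0000: CF_t = 25.500000, DF = 0.924556, PV = 23.576183
  t = 1.5000: CF_t = 25.500000, DF = 0.888996, PV = 22.669407
  t = 2.0000: CF_t = 25.500000, DF = 0.854804, PV = 21.797507
  t = 2.5000: CF_t = 25.500000, DF = 0.821927, PV = 20.959141
  t = 3.0000: CF_t = 25.500000, DF = 0.790315, PV = 20.153020
  t = 3.5000: CF_t = 25.500000, DF = 0.759918, PV = 19.377904
  t = 4.0000: CF_t = 25.500000, DF = 0.730690, PV = 18.632600
  t = 4.5000: CF_t = 25.500000, DF = 0.702587, PV = 17.915962
  t = 5.0000: CF_t = 1025.500000, DF = 0.675564, PV = 692.791055
Price P = sum_t PV_t = 882.392011
Macaulay numerator sum_t t * PV_t:
  t * PV_t at t = 0.5000: 12.259615
  t * PV_t at t = 1.0000: 23.576183
  t * PV_t at t = 1.5000: 34.004111
  t * PV_t at t = 2.0000: 43.595014
  t * PV_t at t = 2.5000: 52.397853
  t * PV_t at t = 3.0000: 60.459061
  t * PV_t at t = 3.5000: 67.822665
  t * PV_t at t = 4.0000: 74.530401
  t * PV_t at t = 4.5000: 80.621828
  t * PV_t at t = 5.0000: 3463.955276
Macaulay duration D = (sum_t t * PV_t) / P = 3913.222007 / 882.392011 = 4.434789


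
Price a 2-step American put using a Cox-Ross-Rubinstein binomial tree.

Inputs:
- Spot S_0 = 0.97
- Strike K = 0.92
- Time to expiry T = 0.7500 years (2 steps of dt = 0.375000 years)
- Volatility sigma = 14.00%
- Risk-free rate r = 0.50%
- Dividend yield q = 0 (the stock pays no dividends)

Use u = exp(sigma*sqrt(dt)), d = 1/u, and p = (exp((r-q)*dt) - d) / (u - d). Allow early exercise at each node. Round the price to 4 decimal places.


dt = T/N = 0.375000
u = exp(sigma*sqrt(dt)) = 1.089514; d = 1/u = 0.917840
p = (exp((r-q)*dt) - d) / (u - d) = 0.489512
Discount per step: exp(-r*dt) = 0.998127
Stock lattice S(k, i) with i counting down-moves:
  k=0: S(0,0) = 0.9700
  k=1: S(1,0) = 1.0568; S(1,1) = 0.8903
  k=2: S(2,0) = 1.1514; S(2,1) = 0.9700; S(2,2) = 0.8172
Terminal payoffs V(N, i) = max(K - S_T, 0):
  V(2,0) = 0.000000; V(2,1) = 0.000000; V(2,2) = 0.102843
Backward induction: V(k, i) = exp(-r*dt) * [p * V(k+1, i) + (1-p) * V(k+1, i+1)]; then take max(V_cont, immediate exercise) for American.
  V(1,0) = exp(-r*dt) * [p*0.000000 + (1-p)*0.000000] = 0.000000; exercise = 0.000000; V(1,0) = max -> 0.000000
  V(1,1) = exp(-r*dt) * [p*0.000000 + (1-p)*0.102843] = 0.052402; exercise = 0.029695; V(1,1) = max -> 0.052402
  V(0,0) = exp(-r*dt) * [p*0.000000 + (1-p)*0.052402] = 0.026700; exercise = 0.000000; V(0,0) = max -> 0.026700

Answer: Price = V(0,0) = 0.0267


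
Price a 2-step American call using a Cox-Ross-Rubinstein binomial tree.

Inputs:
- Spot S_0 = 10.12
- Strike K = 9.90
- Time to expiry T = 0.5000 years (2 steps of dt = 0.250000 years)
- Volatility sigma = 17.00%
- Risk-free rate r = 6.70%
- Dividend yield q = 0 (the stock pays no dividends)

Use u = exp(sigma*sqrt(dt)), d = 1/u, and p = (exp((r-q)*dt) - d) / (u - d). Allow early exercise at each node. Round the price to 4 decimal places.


Answer: Price = V(0,0) = 0.7807

Derivation:
dt = T/N = 0.250000
u = exp(sigma*sqrt(dt)) = 1.088717; d = 1/u = 0.918512
p = (exp((r-q)*dt) - d) / (u - d) = 0.578002
Discount per step: exp(-r*dt) = 0.983390
Stock lattice S(k, i) with i counting down-moves:
  k=0: S(0,0) = 10.1200
  k=1: S(1,0) = 11.0178; S(1,1) = 9.2953
  k=2: S(2,0) = 11.9953; S(2,1) = 10.1200; S(2,2) = 8.5379
Terminal payoffs V(N, i) = max(S_T - K, 0):
  V(2,0) = 2.095285; V(2,1) = 0.220000; V(2,2) = 0.000000
Backward induction: V(k, i) = exp(-r*dt) * [p * V(k+1, i) + (1-p) * V(k+1, i+1)]; then take max(V_cont, immediate exercise) for American.
  V(1,0) = exp(-r*dt) * [p*2.095285 + (1-p)*0.220000] = 1.282261; exercise = 1.117817; V(1,0) = max -> 1.282261
  V(1,1) = exp(-r*dt) * [p*0.220000 + (1-p)*0.000000] = 0.125048; exercise = 0.000000; V(1,1) = max -> 0.125048
  V(0,0) = exp(-r*dt) * [p*1.282261 + (1-p)*0.125048] = 0.780733; exercise = 0.220000; V(0,0) = max -> 0.780733


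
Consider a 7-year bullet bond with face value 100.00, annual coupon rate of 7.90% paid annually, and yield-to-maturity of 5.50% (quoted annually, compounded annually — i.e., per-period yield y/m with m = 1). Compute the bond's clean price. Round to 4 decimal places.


Answer: Price = 113.6391

Derivation:
Coupon per period c = face * coupon_rate / m = 7.900000
Periods per year m = 1; per-period yield y/m = 0.055000
Number of cashflows N = 7
Cashflows (t years, CF_t, discount factor 1/(1+y/m)^(m*t), PV):
  t = 1.0000: CF_t = 7.900000, DF = 0.947867, PV = 7.488152
  t = 2.0000: CF_t = 7.900000, DF = 0.898452, PV = 7.097774
  t = 3.0000: CF_t = 7.900000, DF = 0.851614, PV = 6.727748
  t = 4.0000: CF_t = 7.900000, DF = 0.807217, PV = 6.377012
  t = 5.0000: CF_t = 7.900000, DF = 0.765134, PV = 6.044561
  t = 6.0000: CF_t = 7.900000, DF = 0.725246, PV = 5.729442
  t = 7.0000: CF_t = 107.900000, DF = 0.687437, PV = 74.174432
Price P = sum_t PV_t = 113.639121


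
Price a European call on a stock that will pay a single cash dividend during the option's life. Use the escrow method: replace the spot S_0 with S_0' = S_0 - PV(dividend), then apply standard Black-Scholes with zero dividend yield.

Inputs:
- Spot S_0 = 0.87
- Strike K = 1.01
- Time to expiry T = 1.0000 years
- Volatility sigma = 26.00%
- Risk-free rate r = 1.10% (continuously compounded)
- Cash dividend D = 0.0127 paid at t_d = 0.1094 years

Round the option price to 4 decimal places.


PV(D) = D * exp(-r * t_d) = 0.0127 * 0.99879732 = 0.01268473
S_0' = S_0 - PV(D) = 0.8700 - 0.01268473 = 0.85731527
d1 = (ln(S_0'/K) + (r + sigma^2/2)*T) / (sigma*sqrt(T)) = -0.45807645
d2 = d1 - sigma*sqrt(T) = -0.71807645
exp(-rT) = 0.98906028
N(d1) = 0.32344876; N(d2) = 0.23635507
C = S_0' * N(d1) - K * exp(-rT) * N(d2) = 0.85731527 * 0.32344876 - 1.0100 * 0.98906028 * 0.23635507 = 0.0412

Answer: Price = 0.0412


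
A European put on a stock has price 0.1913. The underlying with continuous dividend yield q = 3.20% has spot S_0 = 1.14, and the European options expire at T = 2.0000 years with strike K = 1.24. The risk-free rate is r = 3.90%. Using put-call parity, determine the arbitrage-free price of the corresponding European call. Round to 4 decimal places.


Answer: Call price = 0.1137

Derivation:
Put-call parity: C - P = S_0 * exp(-qT) - K * exp(-rT).
S_0 * exp(-qT) = 1.1400 * 0.93800500 = 1.06932570
K * exp(-rT) = 1.2400 * 0.92496443 = 1.14695589
C = P + S*exp(-qT) - K*exp(-rT)
C = 0.1913 + 1.06932570 - 1.14695589 = 0.1137


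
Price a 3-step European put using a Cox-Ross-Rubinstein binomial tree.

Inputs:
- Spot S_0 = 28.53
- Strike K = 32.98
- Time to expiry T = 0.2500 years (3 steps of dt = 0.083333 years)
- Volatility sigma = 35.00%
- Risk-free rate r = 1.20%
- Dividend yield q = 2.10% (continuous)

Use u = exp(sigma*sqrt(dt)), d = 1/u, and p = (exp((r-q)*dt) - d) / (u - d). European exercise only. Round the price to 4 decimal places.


Answer: Price = V(0,0) = 5.0895

Derivation:
dt = T/N = 0.083333
u = exp(sigma*sqrt(dt)) = 1.106317; d = 1/u = 0.903900
p = (exp((r-q)*dt) - d) / (u - d) = 0.471059
Discount per step: exp(-r*dt) = 0.999000
Stock lattice S(k, i) with i counting down-moves:
  k=0: S(0,0) = 28.5300
  k=1: S(1,0) = 31.5632; S(1,1) = 25.7883
  k=2: S(2,0) = 34.9189; S(2,1) = 28.5300; S(2,2) = 23.3100
  k=3: S(3,0) = 38.6314; S(3,1) = 31.5632; S(3,2) = 25.7883; S(3,3) = 21.0699
Terminal payoffs V(N, i) = max(K - S_T, 0):
  V(3,0) = 0.000000; V(3,1) = 1.416782; V(3,2) = 7.191727; V(3,3) = 11.910062
Backward induction: V(k, i) = exp(-r*dt) * [p * V(k+1, i) + (1-p) * V(k+1, i+1)].
  V(2,0) = exp(-r*dt) * [p*0.000000 + (1-p)*1.416782] = 0.748646
  V(2,1) = exp(-r*dt) * [p*1.416782 + (1-p)*7.191727] = 4.466920
  V(2,2) = exp(-r*dt) * [p*7.191727 + (1-p)*11.910062] = 9.677767
  V(1,0) = exp(-r*dt) * [p*0.748646 + (1-p)*4.466920] = 2.712681
  V(1,1) = exp(-r*dt) * [p*4.466920 + (1-p)*9.677767] = 7.215934
  V(0,0) = exp(-r*dt) * [p*2.712681 + (1-p)*7.215934] = 5.089546


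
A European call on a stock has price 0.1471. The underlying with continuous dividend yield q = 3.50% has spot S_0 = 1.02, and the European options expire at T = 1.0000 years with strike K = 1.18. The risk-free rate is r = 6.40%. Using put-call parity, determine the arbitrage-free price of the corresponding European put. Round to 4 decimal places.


Answer: Put price = 0.2690

Derivation:
Put-call parity: C - P = S_0 * exp(-qT) - K * exp(-rT).
S_0 * exp(-qT) = 1.0200 * 0.96560542 = 0.98491752
K * exp(-rT) = 1.1800 * 0.93800500 = 1.10684590
P = C - S*exp(-qT) + K*exp(-rT)
P = 0.1471 - 0.98491752 + 1.10684590 = 0.2690


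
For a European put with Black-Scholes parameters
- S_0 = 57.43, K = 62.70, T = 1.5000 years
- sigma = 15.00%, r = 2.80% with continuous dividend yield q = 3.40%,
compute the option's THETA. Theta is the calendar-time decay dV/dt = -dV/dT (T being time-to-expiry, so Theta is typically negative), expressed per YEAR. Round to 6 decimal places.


d1 = -0.4350273793; d2 = -0.6187391100
phi(d1) = 0.3629235970; exp(-qT) = 0.9502786705; exp(-rT) = 0.9588697806
Theta = -S*exp(-qT)*phi(d1)*sigma/(2*sqrt(T)) + r*K*exp(-rT)*N(-d2) - q*S*exp(-qT)*N(-d1)
N(-d1) = 0.6682287229; N(-d2) = 0.7319558796; sqrt(T) = 1.2247448714
Term 1 = -57.4300 * 0.9502786705 * 0.3629235970 * 0.1500 / (2 * 1.2247448714) = -1.2128878293
Term 2 = 0.0280 * 62.7000 * 0.9588697806 * 0.7319558796 = 1.2321685160
Term 3 = -0.0340 * 57.4300 * 0.9502786705 * 0.6682287229 = -1.2399205388
Theta = -1.2128878293 + (1.2321685160) + (-1.2399205388) = -1.220640

Answer: Theta = -1.220640


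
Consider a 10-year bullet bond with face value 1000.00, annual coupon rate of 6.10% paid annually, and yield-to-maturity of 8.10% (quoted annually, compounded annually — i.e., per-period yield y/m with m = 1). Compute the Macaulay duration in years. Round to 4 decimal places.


Answer: Macaulay duration = 7.5845 years

Derivation:
Coupon per period c = face * coupon_rate / m = 61.000000
Periods per year m = 1; per-period yield y/m = 0.081000
Number of cashflows N = 10
Cashflows (t years, CF_t, discount factor 1/(1+y/m)^(m*t), PV):
  t = 1.0000: CF_t = 61.000000, DF = 0.925069, PV = 56.429232
  t = 2.0000: CF_t = 61.000000, DF = 0.855753, PV = 52.200955
  t = 3.0000: CF_t = 61.000000, DF = 0.791631, PV = 48.289505
  t = 4.0000: CF_t = 61.000000, DF = 0.732314, PV = 44.671142
  t = 5.0000: CF_t = 61.000000, DF = 0.677441, PV = 41.323906
  t = 6.0000: CF_t = 61.000000, DF = 0.626680, PV = 38.227480
  t = 7.0000: CF_t = 61.000000, DF = 0.579722, PV = 35.363071
  t = 8.0000: CF_t = 61.000000, DF = 0.536284, PV = 32.713295
  t = 9.0000: CF_t = 61.000000, DF = 0.496099, PV = 30.262067
  t = 10.0000: CF_t = 1061.000000, DF = 0.458926, PV = 486.920932
Price P = sum_t PV_t = 866.401585
Macaulay numerator sum_t t * PV_t:
  t * PV_t at t = 1.0000: 56.429232
  t * PV_t at t = 2.0000: 104.401910
  t * PV_t at t = 3.0000: 144.868515
  t * PV_t at t = 4.0000: 178.684570
  t * PV_t at t = 5.0000: 206.619530
  t * PV_t at t = 6.0000: 229.364881
  t * PV_t at t = 7.0000: 247.541499
  t * PV_t at t = 8.0000: 261.706356
  t * PV_t at t = 9.0000: 272.358604
  t * PV_t at t = 10.0000: 4869.209317
Macaulay duration D = (sum_t t * PV_t) / P = 6571.184414 / 866.401585 = 7.584456


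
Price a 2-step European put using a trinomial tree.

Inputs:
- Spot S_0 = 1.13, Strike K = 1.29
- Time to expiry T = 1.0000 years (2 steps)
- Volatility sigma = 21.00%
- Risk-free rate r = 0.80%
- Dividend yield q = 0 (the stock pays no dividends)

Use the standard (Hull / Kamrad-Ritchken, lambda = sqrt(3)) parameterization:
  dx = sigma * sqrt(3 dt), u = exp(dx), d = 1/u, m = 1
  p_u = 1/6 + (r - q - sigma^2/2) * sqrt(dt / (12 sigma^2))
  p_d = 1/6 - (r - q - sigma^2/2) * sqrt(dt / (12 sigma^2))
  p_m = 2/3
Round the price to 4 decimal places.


dt = T/N = 0.500000; dx = sigma*sqrt(3*dt) = 0.257196
u = exp(dx) = 1.293299; d = 1/u = 0.773216
p_u = 0.153010, p_m = 0.666667, p_d = 0.180324
Discount per step: exp(-r*dt) = 0.996008
Stock lattice S(k, j) with j the centered position index:
  k=0: S(0,+0) = 1.1300
  k=1: S(1,-1) = 0.8737; S(1,+0) = 1.1300; S(1,+1) = 1.4614
  k=2: S(2,-2) = 0.6756; S(2,-1) = 0.8737; S(2,+0) = 1.1300; S(2,+1) = 1.4614; S(2,+2) = 1.8901
Terminal payoffs V(N, j) = max(K - S_T, 0):
  V(2,-2) = 0.614414; V(2,-1) = 0.416266; V(2,+0) = 0.160000; V(2,+1) = 0.000000; V(2,+2) = 0.000000
Backward induction: V(k, j) = exp(-r*dt) * [p_u * V(k+1, j+1) + p_m * V(k+1, j) + p_d * V(k+1, j-1)]
  V(1,-1) = exp(-r*dt) * [p_u*0.160000 + p_m*0.416266 + p_d*0.614414] = 0.411137
  V(1,+0) = exp(-r*dt) * [p_u*0.000000 + p_m*0.160000 + p_d*0.416266] = 0.181004
  V(1,+1) = exp(-r*dt) * [p_u*0.000000 + p_m*0.000000 + p_d*0.160000] = 0.028737
  V(0,+0) = exp(-r*dt) * [p_u*0.028737 + p_m*0.181004 + p_d*0.411137] = 0.198409

Answer: Price = V(0,0) = 0.1984


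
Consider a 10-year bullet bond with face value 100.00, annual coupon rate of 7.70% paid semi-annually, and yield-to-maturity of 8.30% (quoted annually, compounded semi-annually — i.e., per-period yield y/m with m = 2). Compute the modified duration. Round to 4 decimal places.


Answer: Modified duration = 6.8025

Derivation:
Coupon per period c = face * coupon_rate / m = 3.850000
Periods per year m = 2; per-period yield y/m = 0.041500
Number of cashflows N = 20
Cashflows (t years, CF_t, discount factor 1/(1+y/m)^(m*t), PV):
  t = 0.5000: CF_t = 3.850000, DF = 0.960154, PV = 3.696591
  t = 1.0000: CF_t = 3.850000, DF = 0.921895, PV = 3.549296
  t = 1.5000: CF_t = 3.850000, DF = 0.885161, PV = 3.407869
  t = 2.0000: CF_t = 3.850000, DF = 0.849890, PV = 3.272078
  t = 2.5000: CF_t = 3.850000, DF = 0.816025, PV = 3.141697
  t = 3.0000: CF_t = 3.850000, DF = 0.783510, PV = 3.016512
  t = 3.5000: CF_t = 3.850000, DF = 0.752290, PV = 2.896315
  t = 4.0000: CF_t = 3.850000, DF = 0.722314, PV = 2.780907
  t = 4.5000: CF_t = 3.850000, DF = 0.693532, PV = 2.670098
  t = 5.0000: CF_t = 3.850000, DF = 0.665897, PV = 2.563705
  t = 5.5000: CF_t = 3.850000, DF = 0.639364, PV = 2.461550
  t = 6.0000: CF_t = 3.850000, DF = 0.613887, PV = 2.363466
  t = 6.5000: CF_t = 3.850000, DF = 0.589426, PV = 2.269291
  t = 7.0000: CF_t = 3.850000, DF = 0.565940, PV = 2.178868
  t = 7.5000: CF_t = 3.850000, DF = 0.543389, PV = 2.092048
  t = 8.0000: CF_t = 3.850000, DF = 0.521737, PV = 2.008687
  t = 8.5000: CF_t = 3.850000, DF = 0.500948, PV = 1.928648
  t = 9.0000: CF_t = 3.850000, DF = 0.480987, PV = 1.851799
  t = 9.5000: CF_t = 3.850000, DF = 0.461821, PV = 1.778011
  t = 10.0000: CF_t = 103.850000, DF = 0.443419, PV = 46.049086
Price P = sum_t PV_t = 95.976524
First compute Macaulay numerator sum_t t * PV_t:
  t * PV_t at t = 0.5000: 1.848296
  t * PV_t at t = 1.0000: 3.549296
  t * PV_t at t = 1.5000: 5.111804
  t * PV_t at t = 2.0000: 6.544156
  t * PV_t at t = 2.5000: 7.854244
  t * PV_t at t = 3.0000: 9.049537
  t * PV_t at t = 3.5000: 10.137103
  t * PV_t at t = 4.0000: 11.123630
  t * PV_t at t = 4.5000: 12.015443
  t * PV_t at t = 5.0000: 12.818523
  t * PV_t at t = 5.5000: 13.538527
  t * PV_t at t = 6.0000: 14.180799
  t * PV_t at t = 6.5000: 14.750391
  t * PV_t at t = 7.0000: 15.252075
  t * PV_t at t = 7.5000: 15.690359
  t * PV_t at t = 8.0000: 16.069499
  t * PV_t at t = 8.5000: 16.393512
  t * PV_t at t = 9.0000: 16.666189
  t * PV_t at t = 9.5000: 16.891107
  t * PV_t at t = 10.0000: 460.490861
Macaulay duration D = 679.975346 / 95.976524 = 7.084809
Modified duration = D / (1 + y/m) = 7.084809 / (1 + 0.041500) = 6.802505


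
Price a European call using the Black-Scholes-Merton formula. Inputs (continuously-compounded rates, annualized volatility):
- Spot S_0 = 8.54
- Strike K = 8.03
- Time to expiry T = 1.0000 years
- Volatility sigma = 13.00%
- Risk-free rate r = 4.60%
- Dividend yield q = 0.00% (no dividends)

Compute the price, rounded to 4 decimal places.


d1 = (ln(S/K) + (r - q + 0.5*sigma^2) * T) / (sigma * sqrt(T)) = 0.89251138
d2 = d1 - sigma * sqrt(T) = 0.76251138
exp(-rT) = 0.95504196; exp(-qT) = 1.00000000
C = S_0 * exp(-qT) * N(d1) - K * exp(-rT) * N(d2)
N(d1) = 0.81394055; N(d2) = 0.77712257
C = 8.5400 * 1.00000000 * 0.81394055 - 8.0300 * 0.95504196 * 0.77712257 = 0.9913

Answer: Price = 0.9913


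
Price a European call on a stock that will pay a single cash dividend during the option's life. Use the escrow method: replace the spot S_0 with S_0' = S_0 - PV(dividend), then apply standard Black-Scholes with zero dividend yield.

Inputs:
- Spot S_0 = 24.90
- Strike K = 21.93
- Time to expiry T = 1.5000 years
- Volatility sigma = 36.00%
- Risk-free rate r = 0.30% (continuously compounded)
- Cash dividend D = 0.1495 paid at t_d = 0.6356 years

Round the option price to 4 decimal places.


Answer: Price = 5.6842

Derivation:
PV(D) = D * exp(-r * t_d) = 0.1495 * 0.99809502 = 0.14921521
S_0' = S_0 - PV(D) = 24.9000 - 0.14921521 = 24.75078479
d1 = (ln(S_0'/K) + (r + sigma^2/2)*T) / (sigma*sqrt(T)) = 0.50509757
d2 = d1 - sigma*sqrt(T) = 0.06418941
exp(-rT) = 0.99551011
N(d1) = 0.69325484; N(d2) = 0.52559030
C = S_0' * N(d1) - K * exp(-rT) * N(d2) = 24.75078479 * 0.69325484 - 21.9300 * 0.99551011 * 0.52559030 = 5.6842


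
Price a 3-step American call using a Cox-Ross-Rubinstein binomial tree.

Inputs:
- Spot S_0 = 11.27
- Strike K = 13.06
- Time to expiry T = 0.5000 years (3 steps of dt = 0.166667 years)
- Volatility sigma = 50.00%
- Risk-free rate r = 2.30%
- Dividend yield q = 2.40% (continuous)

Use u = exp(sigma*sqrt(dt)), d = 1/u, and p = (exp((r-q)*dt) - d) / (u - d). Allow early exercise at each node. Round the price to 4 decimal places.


dt = T/N = 0.166667
u = exp(sigma*sqrt(dt)) = 1.226450; d = 1/u = 0.815361
p = (exp((r-q)*dt) - d) / (u - d) = 0.448740
Discount per step: exp(-r*dt) = 0.996174
Stock lattice S(k, i) with i counting down-moves:
  k=0: S(0,0) = 11.2700
  k=1: S(1,0) = 13.8221; S(1,1) = 9.1891
  k=2: S(2,0) = 16.9521; S(2,1) = 11.2700; S(2,2) = 7.4925
  k=3: S(3,0) = 20.7909; S(3,1) = 13.8221; S(3,2) = 9.1891; S(3,3) = 6.1091
Terminal payoffs V(N, i) = max(S_T - K, 0):
  V(3,0) = 7.730929; V(3,1) = 0.762096; V(3,2) = 0.000000; V(3,3) = 0.000000
Backward induction: V(k, i) = exp(-r*dt) * [p * V(k+1, i) + (1-p) * V(k+1, i+1)]; then take max(V_cont, immediate exercise) for American.
  V(2,0) = exp(-r*dt) * [p*7.730929 + (1-p)*0.762096] = 3.874410; exercise = 3.892115; V(2,0) = max -> 3.892115
  V(2,1) = exp(-r*dt) * [p*0.762096 + (1-p)*0.000000] = 0.340675; exercise = 0.000000; V(2,1) = max -> 0.340675
  V(2,2) = exp(-r*dt) * [p*0.000000 + (1-p)*0.000000] = 0.000000; exercise = 0.000000; V(2,2) = max -> 0.000000
  V(1,0) = exp(-r*dt) * [p*3.892115 + (1-p)*0.340675] = 1.926947; exercise = 0.762096; V(1,0) = max -> 1.926947
  V(1,1) = exp(-r*dt) * [p*0.340675 + (1-p)*0.000000] = 0.152289; exercise = 0.000000; V(1,1) = max -> 0.152289
  V(0,0) = exp(-r*dt) * [p*1.926947 + (1-p)*0.152289] = 0.945020; exercise = 0.000000; V(0,0) = max -> 0.945020

Answer: Price = V(0,0) = 0.9450


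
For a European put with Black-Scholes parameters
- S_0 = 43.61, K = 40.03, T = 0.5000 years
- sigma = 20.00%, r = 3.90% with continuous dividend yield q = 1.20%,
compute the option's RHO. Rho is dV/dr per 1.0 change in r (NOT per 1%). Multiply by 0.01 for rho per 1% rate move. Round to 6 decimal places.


d1 = 0.7718587330; d2 = 0.6304373768
phi(d1) = 0.2961700533; exp(-qT) = 0.9940179641; exp(-rT) = 0.9806888952
N(-d2) = 0.2642042315
Rho = -K*T*exp(-rT)*N(-d2) = -40.0300 * 0.5000 * 0.9806888952 * 0.2642042315 = -5.185930

Answer: Rho = -5.185930


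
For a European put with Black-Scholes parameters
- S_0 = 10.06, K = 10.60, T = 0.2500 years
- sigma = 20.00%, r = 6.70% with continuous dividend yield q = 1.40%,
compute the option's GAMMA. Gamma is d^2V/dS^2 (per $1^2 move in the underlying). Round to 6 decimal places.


d1 = -0.3403683645; d2 = -0.4403683645
phi(d1) = 0.3764899803; exp(-qT) = 0.9965061179; exp(-rT) = 0.9833895013
Gamma = exp(-qT) * phi(d1) / (S * sigma * sqrt(T)) = 0.9965061179 * 0.3764899803 / (10.0600 * 0.2000 * 0.5000000000) = 0.372937

Answer: Gamma = 0.372937


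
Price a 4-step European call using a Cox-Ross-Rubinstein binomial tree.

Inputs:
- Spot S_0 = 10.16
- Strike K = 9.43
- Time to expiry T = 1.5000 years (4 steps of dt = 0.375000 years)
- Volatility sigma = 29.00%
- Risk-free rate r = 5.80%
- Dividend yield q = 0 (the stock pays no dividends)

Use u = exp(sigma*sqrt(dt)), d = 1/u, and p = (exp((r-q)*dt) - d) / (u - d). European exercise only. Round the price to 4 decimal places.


Answer: Price = V(0,0) = 2.2287

Derivation:
dt = T/N = 0.375000
u = exp(sigma*sqrt(dt)) = 1.194333; d = 1/u = 0.837287
p = (exp((r-q)*dt) - d) / (u - d) = 0.517303
Discount per step: exp(-r*dt) = 0.978485
Stock lattice S(k, i) with i counting down-moves:
  k=0: S(0,0) = 10.1600
  k=1: S(1,0) = 12.1344; S(1,1) = 8.5068
  k=2: S(2,0) = 14.4925; S(2,1) = 10.1600; S(2,2) = 7.1227
  k=3: S(3,0) = 17.3089; S(3,1) = 12.1344; S(3,2) = 8.5068; S(3,3) = 5.9637
  k=4: S(4,0) = 20.6726; S(4,1) = 14.4925; S(4,2) = 10.1600; S(4,3) = 7.1227; S(4,4) = 4.9933
Terminal payoffs V(N, i) = max(S_T - K, 0):
  V(4,0) = 11.242627; V(4,1) = 5.062546; V(4,2) = 0.730000; V(4,3) = 0.000000; V(4,4) = 0.000000
Backward induction: V(k, i) = exp(-r*dt) * [p * V(k+1, i) + (1-p) * V(k+1, i+1)].
  V(3,0) = exp(-r*dt) * [p*11.242627 + (1-p)*5.062546] = 8.081816
  V(3,1) = exp(-r*dt) * [p*5.062546 + (1-p)*0.730000] = 2.907313
  V(3,2) = exp(-r*dt) * [p*0.730000 + (1-p)*0.000000] = 0.369506
  V(3,3) = exp(-r*dt) * [p*0.000000 + (1-p)*0.000000] = 0.000000
  V(2,0) = exp(-r*dt) * [p*8.081816 + (1-p)*2.907313] = 5.463957
  V(2,1) = exp(-r*dt) * [p*2.907313 + (1-p)*0.369506] = 1.646126
  V(2,2) = exp(-r*dt) * [p*0.369506 + (1-p)*0.000000] = 0.187034
  V(1,0) = exp(-r*dt) * [p*5.463957 + (1-p)*1.646126] = 3.543194
  V(1,1) = exp(-r*dt) * [p*1.646126 + (1-p)*0.187034] = 0.921564
  V(0,0) = exp(-r*dt) * [p*3.543194 + (1-p)*0.921564] = 2.228735


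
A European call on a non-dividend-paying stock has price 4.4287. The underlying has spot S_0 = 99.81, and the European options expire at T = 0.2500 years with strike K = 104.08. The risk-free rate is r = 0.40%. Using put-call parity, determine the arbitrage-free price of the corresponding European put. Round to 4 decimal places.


Answer: Put price = 8.5947

Derivation:
Put-call parity: C - P = S_0 * exp(-qT) - K * exp(-rT).
S_0 * exp(-qT) = 99.8100 * 1.00000000 = 99.81000000
K * exp(-rT) = 104.0800 * 0.99900050 = 103.97597202
P = C - S*exp(-qT) + K*exp(-rT)
P = 4.4287 - 99.81000000 + 103.97597202 = 8.5947


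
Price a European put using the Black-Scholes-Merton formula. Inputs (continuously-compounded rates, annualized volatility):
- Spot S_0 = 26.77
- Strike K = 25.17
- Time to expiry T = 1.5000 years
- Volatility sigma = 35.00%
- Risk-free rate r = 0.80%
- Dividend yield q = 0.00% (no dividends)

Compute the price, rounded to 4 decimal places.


Answer: Price = 3.4953

Derivation:
d1 = (ln(S/K) + (r - q + 0.5*sigma^2) * T) / (sigma * sqrt(T)) = 0.38609568
d2 = d1 - sigma * sqrt(T) = -0.04256502
exp(-rT) = 0.98807171; exp(-qT) = 1.00000000
P = K * exp(-rT) * N(-d2) - S_0 * exp(-qT) * N(-d1)
N(-d1) = 0.34971290; N(-d2) = 0.51697586
P = 25.1700 * 0.98807171 * 0.51697586 - 26.7700 * 1.00000000 * 0.34971290 = 3.4953


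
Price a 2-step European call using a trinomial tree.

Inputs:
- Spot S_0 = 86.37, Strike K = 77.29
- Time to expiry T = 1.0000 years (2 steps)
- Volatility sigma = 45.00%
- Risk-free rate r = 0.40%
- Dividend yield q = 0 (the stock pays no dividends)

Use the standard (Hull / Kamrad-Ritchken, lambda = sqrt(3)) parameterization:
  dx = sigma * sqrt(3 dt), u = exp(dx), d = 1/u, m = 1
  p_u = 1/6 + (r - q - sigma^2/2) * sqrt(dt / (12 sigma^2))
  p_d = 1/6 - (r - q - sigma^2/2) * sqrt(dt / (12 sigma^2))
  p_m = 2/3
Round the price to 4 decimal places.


Answer: Price = V(0,0) = 19.0335

Derivation:
dt = T/N = 0.500000; dx = sigma*sqrt(3*dt) = 0.551135
u = exp(dx) = 1.735222; d = 1/u = 0.576295
p_u = 0.122553, p_m = 0.666667, p_d = 0.210780
Discount per step: exp(-r*dt) = 0.998002
Stock lattice S(k, j) with j the centered position index:
  k=0: S(0,+0) = 86.3700
  k=1: S(1,-1) = 49.7746; S(1,+0) = 86.3700; S(1,+1) = 149.8711
  k=2: S(2,-2) = 28.6849; S(2,-1) = 49.7746; S(2,+0) = 86.3700; S(2,+1) = 149.8711; S(2,+2) = 260.0596
Terminal payoffs V(N, j) = max(S_T - K, 0):
  V(2,-2) = 0.000000; V(2,-1) = 0.000000; V(2,+0) = 9.080000; V(2,+1) = 72.581099; V(2,+2) = 182.769585
Backward induction: V(k, j) = exp(-r*dt) * [p_u * V(k+1, j+1) + p_m * V(k+1, j) + p_d * V(k+1, j-1)]
  V(1,-1) = exp(-r*dt) * [p_u*9.080000 + p_m*0.000000 + p_d*0.000000] = 1.110559
  V(1,+0) = exp(-r*dt) * [p_u*72.581099 + p_m*9.080000 + p_d*0.000000] = 14.918510
  V(1,+1) = exp(-r*dt) * [p_u*182.769585 + p_m*72.581099 + p_d*9.080000] = 72.555020
  V(0,+0) = exp(-r*dt) * [p_u*72.555020 + p_m*14.918510 + p_d*1.110559] = 19.033500


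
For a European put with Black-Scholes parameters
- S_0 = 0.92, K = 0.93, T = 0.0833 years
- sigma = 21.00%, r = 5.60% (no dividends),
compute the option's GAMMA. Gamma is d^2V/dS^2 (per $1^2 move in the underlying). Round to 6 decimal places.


Answer: Gamma = 7.136458

Derivation:
d1 = -0.0711000792; d2 = -0.1317097319
phi(d1) = 0.3979351830; exp(-qT) = 1.0000000000; exp(-rT) = 0.9953460633
Gamma = exp(-qT) * phi(d1) / (S * sigma * sqrt(T)) = 1.0000000000 * 0.3979351830 / (0.9200 * 0.2100 * 0.2886173938) = 7.136458


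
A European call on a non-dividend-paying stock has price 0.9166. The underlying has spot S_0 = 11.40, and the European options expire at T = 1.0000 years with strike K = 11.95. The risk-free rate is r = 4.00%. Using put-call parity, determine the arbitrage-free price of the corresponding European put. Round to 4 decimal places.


Answer: Put price = 0.9980

Derivation:
Put-call parity: C - P = S_0 * exp(-qT) - K * exp(-rT).
S_0 * exp(-qT) = 11.4000 * 1.00000000 = 11.40000000
K * exp(-rT) = 11.9500 * 0.96078944 = 11.48143380
P = C - S*exp(-qT) + K*exp(-rT)
P = 0.9166 - 11.40000000 + 11.48143380 = 0.9980


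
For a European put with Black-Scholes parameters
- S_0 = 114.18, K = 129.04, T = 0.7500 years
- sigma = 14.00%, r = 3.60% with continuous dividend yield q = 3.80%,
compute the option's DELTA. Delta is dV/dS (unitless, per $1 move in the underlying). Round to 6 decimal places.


Answer: Delta = -0.808317

Derivation:
d1 = -0.9608451502; d2 = -1.0820887067
phi(d1) = 0.2514401639; exp(-qT) = 0.9719022941; exp(-rT) = 0.9733612415
N(-d1) = 0.8316849835
Delta = -exp(-qT) * N(-d1) = -0.9719022941 * 0.8316849835 = -0.808317


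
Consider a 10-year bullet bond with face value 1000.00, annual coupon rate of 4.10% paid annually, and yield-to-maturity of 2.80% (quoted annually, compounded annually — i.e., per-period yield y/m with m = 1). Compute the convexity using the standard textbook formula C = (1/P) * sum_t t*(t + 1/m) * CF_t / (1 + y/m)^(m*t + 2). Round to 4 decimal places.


Coupon per period c = face * coupon_rate / m = 41.000000
Periods per year m = 1; per-period yield y/m = 0.028000
Number of cashflows N = 10
Cashflows (t years, CF_t, discount factor 1/(1+y/m)^(m*t), PV):
  t = 1.0000: CF_t = 41.000000, DF = 0.972763, PV = 39.883268
  t = 2.0000: CF_t = 41.000000, DF = 0.946267, PV = 38.796954
  t = 3.0000: CF_t = 41.000000, DF = 0.920493, PV = 37.740227
  t = 4.0000: CF_t = 41.000000, DF = 0.895422, PV = 36.712283
  t = 5.0000: CF_t = 41.000000, DF = 0.871033, PV = 35.712338
  t = 6.0000: CF_t = 41.000000, DF = 0.847308, PV = 34.739628
  t = 7.0000: CF_t = 41.000000, DF = 0.824230, PV = 33.793413
  t = 8.0000: CF_t = 41.000000, DF = 0.801780, PV = 32.872970
  t = 9.0000: CF_t = 41.000000, DF = 0.779941, PV = 31.977597
  t = 10.0000: CF_t = 1041.000000, DF = 0.758698, PV = 789.804462
Price P = sum_t PV_t = 1112.033141
Convexity numerator sum_t t*(t + 1/m) * CF_t / (1+y/m)^(m*t + 2):
  t = 1.0000: term = 75.480455
  t = 2.0000: term = 220.273701
  t = 3.0000: term = 428.548056
  t = 4.0000: term = 694.792568
  t = 5.0000: term = 1013.802386
  t = 6.0000: term = 1380.664727
  t = 7.0000: term = 1790.745431
  t = 8.0000: term = 2239.676053
  t = 9.0000: term = 2723.341505
  t = 10.0000: term = 82210.263226
Convexity = (1/P) * sum = 92777.588108 / 1112.033141 = 83.430596

Answer: Convexity = 83.4306


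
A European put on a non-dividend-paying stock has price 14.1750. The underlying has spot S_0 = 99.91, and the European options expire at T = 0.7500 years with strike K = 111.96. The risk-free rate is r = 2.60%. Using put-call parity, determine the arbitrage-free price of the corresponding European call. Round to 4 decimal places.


Answer: Call price = 4.2871

Derivation:
Put-call parity: C - P = S_0 * exp(-qT) - K * exp(-rT).
S_0 * exp(-qT) = 99.9100 * 1.00000000 = 99.91000000
K * exp(-rT) = 111.9600 * 0.98068890 = 109.79792871
C = P + S*exp(-qT) - K*exp(-rT)
C = 14.1750 + 99.91000000 - 109.79792871 = 4.2871


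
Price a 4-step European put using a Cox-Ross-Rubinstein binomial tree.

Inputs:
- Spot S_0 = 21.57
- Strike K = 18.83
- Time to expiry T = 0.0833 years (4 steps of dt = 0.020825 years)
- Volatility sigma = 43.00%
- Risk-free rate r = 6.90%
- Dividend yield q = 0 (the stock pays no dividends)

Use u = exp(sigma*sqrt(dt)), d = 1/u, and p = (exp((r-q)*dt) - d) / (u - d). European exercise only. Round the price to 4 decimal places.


Answer: Price = V(0,0) = 0.1283

Derivation:
dt = T/N = 0.020825
u = exp(sigma*sqrt(dt)) = 1.064018; d = 1/u = 0.939833
p = (exp((r-q)*dt) - d) / (u - d) = 0.496071
Discount per step: exp(-r*dt) = 0.998564
Stock lattice S(k, i) with i counting down-moves:
  k=0: S(0,0) = 21.5700
  k=1: S(1,0) = 22.9509; S(1,1) = 20.2722
  k=2: S(2,0) = 24.4202; S(2,1) = 21.5700; S(2,2) = 19.0525
  k=3: S(3,0) = 25.9835; S(3,1) = 22.9509; S(3,2) = 20.2722; S(3,3) = 17.9062
  k=4: S(4,0) = 27.6469; S(4,1) = 24.4202; S(4,2) = 21.5700; S(4,3) = 19.0525; S(4,4) = 16.8288
Terminal payoffs V(N, i) = max(K - S_T, 0):
  V(4,0) = 0.000000; V(4,1) = 0.000000; V(4,2) = 0.000000; V(4,3) = 0.000000; V(4,4) = 2.001187
Backward induction: V(k, i) = exp(-r*dt) * [p * V(k+1, i) + (1-p) * V(k+1, i+1)].
  V(3,0) = exp(-r*dt) * [p*0.000000 + (1-p)*0.000000] = 0.000000
  V(3,1) = exp(-r*dt) * [p*0.000000 + (1-p)*0.000000] = 0.000000
  V(3,2) = exp(-r*dt) * [p*0.000000 + (1-p)*0.000000] = 0.000000
  V(3,3) = exp(-r*dt) * [p*0.000000 + (1-p)*2.001187] = 1.007008
  V(2,0) = exp(-r*dt) * [p*0.000000 + (1-p)*0.000000] = 0.000000
  V(2,1) = exp(-r*dt) * [p*0.000000 + (1-p)*0.000000] = 0.000000
  V(2,2) = exp(-r*dt) * [p*0.000000 + (1-p)*1.007008] = 0.506732
  V(1,0) = exp(-r*dt) * [p*0.000000 + (1-p)*0.000000] = 0.000000
  V(1,1) = exp(-r*dt) * [p*0.000000 + (1-p)*0.506732] = 0.254990
  V(0,0) = exp(-r*dt) * [p*0.000000 + (1-p)*0.254990] = 0.128313


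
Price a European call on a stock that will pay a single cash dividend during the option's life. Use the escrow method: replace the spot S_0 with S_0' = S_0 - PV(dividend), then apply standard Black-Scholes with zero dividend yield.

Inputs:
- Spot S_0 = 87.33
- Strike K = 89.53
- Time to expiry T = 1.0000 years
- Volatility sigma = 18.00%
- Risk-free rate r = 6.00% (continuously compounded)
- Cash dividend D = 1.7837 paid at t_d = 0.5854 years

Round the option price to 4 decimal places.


Answer: Price = 6.7604

Derivation:
PV(D) = D * exp(-r * t_d) = 1.7837 * 0.96548569 = 1.72213682
S_0' = S_0 - PV(D) = 87.3300 - 1.72213682 = 85.60786318
d1 = (ln(S_0'/K) + (r + sigma^2/2)*T) / (sigma*sqrt(T)) = 0.17446319
d2 = d1 - sigma*sqrt(T) = -0.00553681
exp(-rT) = 0.94176453
N(d1) = 0.56924927; N(d2) = 0.49779114
C = S_0' * N(d1) - K * exp(-rT) * N(d2) = 85.60786318 * 0.56924927 - 89.5300 * 0.94176453 * 0.49779114 = 6.7604


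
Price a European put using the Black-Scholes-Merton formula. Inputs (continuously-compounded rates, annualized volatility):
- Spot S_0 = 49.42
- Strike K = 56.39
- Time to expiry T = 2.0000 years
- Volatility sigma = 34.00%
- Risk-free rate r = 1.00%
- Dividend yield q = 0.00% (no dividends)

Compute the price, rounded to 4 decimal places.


d1 = (ln(S/K) + (r - q + 0.5*sigma^2) * T) / (sigma * sqrt(T)) = 0.00761879
d2 = d1 - sigma * sqrt(T) = -0.47321382
exp(-rT) = 0.98019867; exp(-qT) = 1.00000000
P = K * exp(-rT) * N(-d2) - S_0 * exp(-qT) * N(-d1)
N(-d1) = 0.49696057; N(-d2) = 0.68196968
P = 56.3900 * 0.98019867 * 0.68196968 - 49.4200 * 1.00000000 * 0.49696057 = 13.1350

Answer: Price = 13.1350


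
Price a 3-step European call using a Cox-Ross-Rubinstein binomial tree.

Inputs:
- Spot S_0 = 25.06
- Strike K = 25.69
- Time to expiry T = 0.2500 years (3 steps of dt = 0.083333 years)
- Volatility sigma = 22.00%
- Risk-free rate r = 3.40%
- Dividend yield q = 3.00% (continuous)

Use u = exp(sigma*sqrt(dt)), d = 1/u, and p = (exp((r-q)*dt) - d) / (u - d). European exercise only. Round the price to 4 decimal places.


Answer: Price = V(0,0) = 0.8959

Derivation:
dt = T/N = 0.083333
u = exp(sigma*sqrt(dt)) = 1.065569; d = 1/u = 0.938466
p = (exp((r-q)*dt) - d) / (u - d) = 0.486751
Discount per step: exp(-r*dt) = 0.997171
Stock lattice S(k, i) with i counting down-moves:
  k=0: S(0,0) = 25.0600
  k=1: S(1,0) = 26.7031; S(1,1) = 23.5180
  k=2: S(2,0) = 28.4540; S(2,1) = 25.0600; S(2,2) = 22.0708
  k=3: S(3,0) = 30.3197; S(3,1) = 26.7031; S(3,2) = 23.5180; S(3,3) = 20.7127
Terminal payoffs V(N, i) = max(S_T - K, 0):
  V(3,0) = 4.629726; V(3,1) = 1.013148; V(3,2) = 0.000000; V(3,3) = 0.000000
Backward induction: V(k, i) = exp(-r*dt) * [p * V(k+1, i) + (1-p) * V(k+1, i+1)].
  V(2,0) = exp(-r*dt) * [p*4.629726 + (1-p)*1.013148] = 2.765675
  V(2,1) = exp(-r*dt) * [p*1.013148 + (1-p)*0.000000] = 0.491756
  V(2,2) = exp(-r*dt) * [p*0.000000 + (1-p)*0.000000] = 0.000000
  V(1,0) = exp(-r*dt) * [p*2.765675 + (1-p)*0.491756] = 1.594066
  V(1,1) = exp(-r*dt) * [p*0.491756 + (1-p)*0.000000] = 0.238686
  V(0,0) = exp(-r*dt) * [p*1.594066 + (1-p)*0.238686] = 0.895877


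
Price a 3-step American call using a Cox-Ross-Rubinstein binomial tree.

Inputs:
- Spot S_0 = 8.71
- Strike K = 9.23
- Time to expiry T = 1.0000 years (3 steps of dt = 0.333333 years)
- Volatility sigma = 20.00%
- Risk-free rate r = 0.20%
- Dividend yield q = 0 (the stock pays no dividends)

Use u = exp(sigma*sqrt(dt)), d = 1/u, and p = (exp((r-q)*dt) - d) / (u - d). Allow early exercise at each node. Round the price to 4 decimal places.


dt = T/N = 0.333333
u = exp(sigma*sqrt(dt)) = 1.122401; d = 1/u = 0.890947
p = (exp((r-q)*dt) - d) / (u - d) = 0.474046
Discount per step: exp(-r*dt) = 0.999334
Stock lattice S(k, i) with i counting down-moves:
  k=0: S(0,0) = 8.7100
  k=1: S(1,0) = 9.7761; S(1,1) = 7.7602
  k=2: S(2,0) = 10.9727; S(2,1) = 8.7100; S(2,2) = 6.9139
  k=3: S(3,0) = 12.3158; S(3,1) = 9.7761; S(3,2) = 7.7602; S(3,3) = 6.1599
Terminal payoffs V(N, i) = max(S_T - K, 0):
  V(3,0) = 3.085787; V(3,1) = 0.546112; V(3,2) = 0.000000; V(3,3) = 0.000000
Backward induction: V(k, i) = exp(-r*dt) * [p * V(k+1, i) + (1-p) * V(k+1, i+1)]; then take max(V_cont, immediate exercise) for American.
  V(2,0) = exp(-r*dt) * [p*3.085787 + (1-p)*0.546112] = 1.748868; exercise = 1.742717; V(2,0) = max -> 1.748868
  V(2,1) = exp(-r*dt) * [p*0.546112 + (1-p)*0.000000] = 0.258710; exercise = 0.000000; V(2,1) = max -> 0.258710
  V(2,2) = exp(-r*dt) * [p*0.000000 + (1-p)*0.000000] = 0.000000; exercise = 0.000000; V(2,2) = max -> 0.000000
  V(1,0) = exp(-r*dt) * [p*1.748868 + (1-p)*0.258710] = 0.964470; exercise = 0.546112; V(1,0) = max -> 0.964470
  V(1,1) = exp(-r*dt) * [p*0.258710 + (1-p)*0.000000] = 0.122558; exercise = 0.000000; V(1,1) = max -> 0.122558
  V(0,0) = exp(-r*dt) * [p*0.964470 + (1-p)*0.122558] = 0.521315; exercise = 0.000000; V(0,0) = max -> 0.521315

Answer: Price = V(0,0) = 0.5213


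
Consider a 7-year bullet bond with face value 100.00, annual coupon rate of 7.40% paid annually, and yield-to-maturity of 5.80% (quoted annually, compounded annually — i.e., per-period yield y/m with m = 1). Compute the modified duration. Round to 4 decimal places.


Answer: Modified duration = 5.4527

Derivation:
Coupon per period c = face * coupon_rate / m = 7.400000
Periods per year m = 1; per-period yield y/m = 0.058000
Number of cashflows N = 7
Cashflows (t years, CF_t, discount factor 1/(1+y/m)^(m*t), PV):
  t = 1.0000: CF_t = 7.400000, DF = 0.945180, PV = 6.994329
  t = 2.0000: CF_t = 7.400000, DF = 0.893364, PV = 6.610897
  t = 3.0000: CF_t = 7.400000, DF = 0.844390, PV = 6.248485
  t = 4.0000: CF_t = 7.400000, DF = 0.798100, PV = 5.905940
  t = 5.0000: CF_t = 7.400000, DF = 0.754348, PV = 5.582174
  t = 6.0000: CF_t = 7.400000, DF = 0.712994, PV = 5.276157
  t = 7.0000: CF_t = 107.400000, DF = 0.673908, PV = 72.377672
Price P = sum_t PV_t = 108.995654
First compute Macaulay numerator sum_t t * PV_t:
  t * PV_t at t = 1.0000: 6.994329
  t * PV_t at t = 2.0000: 13.221794
  t * PV_t at t = 3.0000: 18.745454
  t * PV_t at t = 4.0000: 23.623761
  t * PV_t at t = 5.0000: 27.910871
  t * PV_t at t = 6.0000: 31.656942
  t * PV_t at t = 7.0000: 506.643701
Macaulay duration D = 628.796852 / 108.995654 = 5.769008
Modified duration = D / (1 + y/m) = 5.769008 / (1 + 0.058000) = 5.452749


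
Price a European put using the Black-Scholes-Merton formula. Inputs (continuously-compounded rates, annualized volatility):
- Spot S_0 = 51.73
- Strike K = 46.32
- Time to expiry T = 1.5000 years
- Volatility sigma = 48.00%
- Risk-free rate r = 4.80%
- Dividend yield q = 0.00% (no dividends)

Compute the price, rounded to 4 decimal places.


Answer: Price = 7.1556

Derivation:
d1 = (ln(S/K) + (r - q + 0.5*sigma^2) * T) / (sigma * sqrt(T)) = 0.60431642
d2 = d1 - sigma * sqrt(T) = 0.01643888
exp(-rT) = 0.93053090; exp(-qT) = 1.00000000
P = K * exp(-rT) * N(-d2) - S_0 * exp(-qT) * N(-d1)
N(-d1) = 0.27281664; N(-d2) = 0.49344213
P = 46.3200 * 0.93053090 * 0.49344213 - 51.7300 * 1.00000000 * 0.27281664 = 7.1556


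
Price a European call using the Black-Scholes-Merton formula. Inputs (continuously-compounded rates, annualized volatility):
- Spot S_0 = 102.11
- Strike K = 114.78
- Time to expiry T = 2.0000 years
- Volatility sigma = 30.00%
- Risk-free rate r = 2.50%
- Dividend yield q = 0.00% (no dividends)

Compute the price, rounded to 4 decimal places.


d1 = (ln(S/K) + (r - q + 0.5*sigma^2) * T) / (sigma * sqrt(T)) = 0.05429027
d2 = d1 - sigma * sqrt(T) = -0.36997380
exp(-rT) = 0.95122942; exp(-qT) = 1.00000000
C = S_0 * exp(-qT) * N(d1) - K * exp(-rT) * N(d2)
N(d1) = 0.52164805; N(d2) = 0.35570101
C = 102.1100 * 1.00000000 * 0.52164805 - 114.7800 * 0.95122942 * 0.35570101 = 14.4293

Answer: Price = 14.4293
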